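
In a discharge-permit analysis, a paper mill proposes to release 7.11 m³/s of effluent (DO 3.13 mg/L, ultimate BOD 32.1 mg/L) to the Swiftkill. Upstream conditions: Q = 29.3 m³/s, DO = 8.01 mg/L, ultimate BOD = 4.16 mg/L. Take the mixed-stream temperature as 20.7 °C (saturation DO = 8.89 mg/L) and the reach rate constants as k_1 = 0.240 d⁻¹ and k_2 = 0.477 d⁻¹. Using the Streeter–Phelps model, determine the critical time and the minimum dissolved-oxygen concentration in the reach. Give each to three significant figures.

Mixed DO = (29.3×8.01 + 7.11×3.13)/(29.3+7.11) = 256.9/36.41 = 7.057 mg/L.
Mixed L₀ = (29.3×4.16 + 7.11×32.1)/(36.41) = 350.1/36.41 = 9.616 mg/L.
Initial deficit D₀ = C_s − DO₀ = 8.89 − 7.057 = 1.833 mg/L.
t_c = (1/0.2370) ln[(0.477/0.240)(1 − 1.833×0.2370/(0.240×9.616))] = 4.219 × ln(1.613) = 2.018 d.
D_c = (0.240/0.477) × 9.616 × e^(−0.240×2.018) = 0.5031 × 9.616 × 0.6161 = 2.981 mg/L.
Minimum DO = 8.89 − 2.981 = 5.909 mg/L.

t_c ≈ 2.02 d; minimum DO ≈ 5.91 mg/L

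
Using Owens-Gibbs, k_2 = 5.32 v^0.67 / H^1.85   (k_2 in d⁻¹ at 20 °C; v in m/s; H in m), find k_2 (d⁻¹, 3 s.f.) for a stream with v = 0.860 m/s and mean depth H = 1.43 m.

k_2 ≈ 2.48 d⁻¹

k_2 = 5.32 × 0.860^0.67 / 1.43^1.85 = 5.32 × 0.9039 / 1.938 = 2.481 d⁻¹.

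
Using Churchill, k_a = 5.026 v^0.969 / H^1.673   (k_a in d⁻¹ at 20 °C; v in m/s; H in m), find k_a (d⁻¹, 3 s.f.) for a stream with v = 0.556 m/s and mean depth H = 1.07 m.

k_a ≈ 2.54 d⁻¹

k_a = 5.026 × 0.556^0.969 / 1.07^1.673 = 5.026 × 0.5662 / 1.120 = 2.541 d⁻¹.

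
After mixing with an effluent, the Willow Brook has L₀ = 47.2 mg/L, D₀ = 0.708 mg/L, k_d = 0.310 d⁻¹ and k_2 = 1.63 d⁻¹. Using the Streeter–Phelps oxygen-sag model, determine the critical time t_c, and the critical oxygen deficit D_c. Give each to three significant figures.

t_c ≈ 1.21 d; D_c ≈ 6.17 mg/L

At the critical point dD/dt = 0, so k_d L₀ e^(−k_d t) = k_2 D. Substituting D(t) from the Streeter–Phelps equation and solving for t gives
t_c = ln[(k_2/k_d)(1 − D₀(k_2−k_d)/(k_d L₀))] / (k_2−k_d).
Here k_2−k_d = 1.320 d⁻¹ and 1 − D₀(k_2−k_d)/(k_d L₀) = 1 − 0.708×1.320/(0.310×47.2) = 0.9361, so
t_c = ln(5.258 × 0.9361) / 1.320 = 1.594 / 1.320 = 1.207 d.
D_c = (k_d/k_2) L₀ e^(−k_d t_c) = (0.310/1.63) × 47.2 × e^(−0.310×1.207) = 0.1902 × 47.2 × 0.6878 = 6.174 mg/L.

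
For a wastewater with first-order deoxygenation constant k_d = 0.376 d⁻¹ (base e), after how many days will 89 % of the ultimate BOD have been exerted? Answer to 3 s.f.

t ≈ 5.87 d

y/L₀ = 1 − e^(−k_d t) = 0.89 ⇒ e^(−k_d t) = 0.110
t = −ln(0.110) / 0.376 = 2.207 / 0.376 = 5.870 d.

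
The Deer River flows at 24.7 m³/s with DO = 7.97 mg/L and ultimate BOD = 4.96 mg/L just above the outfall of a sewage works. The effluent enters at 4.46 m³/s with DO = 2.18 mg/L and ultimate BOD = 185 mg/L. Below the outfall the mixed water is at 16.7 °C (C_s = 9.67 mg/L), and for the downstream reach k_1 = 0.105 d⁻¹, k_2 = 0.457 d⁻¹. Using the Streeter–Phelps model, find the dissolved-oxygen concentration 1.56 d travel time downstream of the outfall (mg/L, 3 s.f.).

Mixed DO = (24.7×7.97 + 4.46×2.18)/(24.7+4.46) = 206.6/29.16 = 7.084 mg/L.
Mixed L₀ = (24.7×4.96 + 4.46×185)/(29.16) = 947.6/29.16 = 32.50 mg/L.
Initial deficit D₀ = C_s − DO₀ = 9.67 − 7.084 = 2.586 mg/L.
D(1.56) = [0.105×32.50/(0.457−0.105)](e^(−0.105×1.56) − e^(−0.457×1.56)) + 2.586 e^(−0.457×1.56)
= 9.694 × (0.8489 − 0.4902) + 2.586 × 0.4902 = 4.745 mg/L.
DO = 9.67 − 4.745 = 4.925 mg/L.

DO ≈ 4.93 mg/L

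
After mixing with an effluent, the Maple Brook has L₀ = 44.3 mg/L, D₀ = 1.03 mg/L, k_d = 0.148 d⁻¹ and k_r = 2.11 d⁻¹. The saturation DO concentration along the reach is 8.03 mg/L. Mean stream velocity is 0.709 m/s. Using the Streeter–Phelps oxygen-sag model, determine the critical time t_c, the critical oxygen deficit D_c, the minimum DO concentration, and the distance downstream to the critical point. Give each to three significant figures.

t_c ≈ 1.17 d; D_c ≈ 2.61 mg/L; min DO ≈ 5.42 mg/L; x_c ≈ 71.5 km

At the critical point dD/dt = 0, so k_d L₀ e^(−k_d t) = k_r D. Substituting D(t) from the Streeter–Phelps equation and solving for t gives
t_c = ln[(k_r/k_d)(1 − D₀(k_r−k_d)/(k_d L₀))] / (k_r−k_d).
Here k_r−k_d = 1.962 d⁻¹ and 1 − D₀(k_r−k_d)/(k_d L₀) = 1 − 1.03×1.962/(0.148×44.3) = 0.6918, so
t_c = ln(14.26 × 0.6918) / 1.962 = 2.289 / 1.962 = 1.167 d.
L(t_c) = L₀ e^(−k_d t_c) = 44.3 × 0.8414 = 37.28 mg/L, and at the critical point k_r D_c = k_d L, so D_c = (0.148/2.11) × 37.28 = 2.615 mg/L.
Minimum DO = C_s − D_c = 8.03 − 2.615 = 5.415 mg/L.
x_c = v t_c = 0.709 m/s × 1.167 d × 86400 s/d = 71460 m ≈ 71.5 km.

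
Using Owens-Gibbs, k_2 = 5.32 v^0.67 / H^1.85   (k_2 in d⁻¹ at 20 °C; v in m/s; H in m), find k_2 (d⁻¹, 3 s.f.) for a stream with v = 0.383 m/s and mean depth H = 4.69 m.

k_2 = 5.32 × 0.383^0.67 / 4.69^1.85 = 5.32 × 0.5257 / 17.44 = 0.1603 d⁻¹.

k_2 ≈ 0.160 d⁻¹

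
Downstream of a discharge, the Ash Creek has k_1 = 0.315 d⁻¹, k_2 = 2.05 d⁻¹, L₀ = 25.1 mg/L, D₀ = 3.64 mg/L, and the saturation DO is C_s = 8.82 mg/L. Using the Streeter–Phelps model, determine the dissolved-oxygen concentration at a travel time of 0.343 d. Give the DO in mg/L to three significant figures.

k_1 L₀/(k_2−k_1) = 0.315×25.1/(2.05−0.315) = 7.907/1.735 = 4.557 mg/L.
e^(−k_1 t) = e^(−0.315×0.3430) = 0.8976; e^(−k_2 t) = e^(−2.05×0.3430) = 0.4950.
D = 4.557 × (0.8976 − 0.4950) + 3.64 × 0.4950 = 1.835 + 1.802 = 3.636 mg/L.
DO = C_s − D = 8.82 − 3.636 = 5.184 mg/L.

DO ≈ 5.18 mg/L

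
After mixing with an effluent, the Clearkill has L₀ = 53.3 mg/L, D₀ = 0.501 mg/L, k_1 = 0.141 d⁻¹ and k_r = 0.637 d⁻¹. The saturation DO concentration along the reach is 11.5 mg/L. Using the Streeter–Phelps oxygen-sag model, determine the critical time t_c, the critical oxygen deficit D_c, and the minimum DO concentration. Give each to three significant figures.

t_c ≈ 2.97 d; D_c ≈ 7.76 mg/L; min DO ≈ 3.74 mg/L

At the critical point dD/dt = 0, so k_1 L₀ e^(−k_1 t) = k_r D. Substituting D(t) from the Streeter–Phelps equation and solving for t gives
t_c = ln[(k_r/k_1)(1 − D₀(k_r−k_1)/(k_1 L₀))] / (k_r−k_1).
Here k_r−k_1 = 0.4960 d⁻¹ and 1 − D₀(k_r−k_1)/(k_1 L₀) = 1 − 0.501×0.4960/(0.141×53.3) = 0.9669, so
t_c = ln(4.518 × 0.9669) / 0.4960 = 1.474 / 0.4960 = 2.973 d.
D_c = (k_1/k_r) L₀ e^(−k_1 t_c) = (0.141/0.637) × 53.3 × e^(−0.141×2.973) = 0.2214 × 53.3 × 0.6576 = 7.759 mg/L.
Minimum DO = C_s − D_c = 11.5 − 7.759 = 3.741 mg/L.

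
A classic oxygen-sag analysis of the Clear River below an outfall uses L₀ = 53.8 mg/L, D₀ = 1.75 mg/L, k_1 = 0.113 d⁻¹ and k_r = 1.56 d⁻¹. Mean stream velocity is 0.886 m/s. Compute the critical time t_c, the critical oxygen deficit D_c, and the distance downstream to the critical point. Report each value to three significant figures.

t_c = [1/(k_r−k_1)] ln[(k_r/k_1)(1 − D₀(k_r−k_1)/(k_1 L₀))]
= [1/(1.56−0.113)] ln[(1.56/0.113)(1 − 1.75×1.447/(0.113×53.8))]
= (1/1.447) ln[13.81 × 0.5835] = 0.6911 × ln(8.055) = 0.6911 × 2.086 = 1.442 d.
D_c = (k_1/k_r) L₀ e^(−k_1 t_c) = (0.113/1.56) × 53.8 × e^(−0.113×1.442) = 0.07244 × 53.8 × 0.8497 = 3.311 mg/L.
x_c = v t_c = 0.886 m/s × 1.442 d × 86400 s/d = 110400 m ≈ 110 km.

t_c ≈ 1.44 d; D_c ≈ 3.31 mg/L; x_c ≈ 110 km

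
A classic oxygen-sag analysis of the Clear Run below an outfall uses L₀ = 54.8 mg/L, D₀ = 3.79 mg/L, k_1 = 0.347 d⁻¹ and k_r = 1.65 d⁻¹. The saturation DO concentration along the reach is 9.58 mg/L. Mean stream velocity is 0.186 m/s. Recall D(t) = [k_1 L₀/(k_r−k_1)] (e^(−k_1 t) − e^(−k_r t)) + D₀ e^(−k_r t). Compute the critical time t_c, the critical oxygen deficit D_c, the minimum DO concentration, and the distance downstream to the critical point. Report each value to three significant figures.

t_c ≈ 0.966 d; D_c ≈ 8.24 mg/L; min DO ≈ 1.34 mg/L; x_c ≈ 15.5 km

At the critical point dD/dt = 0, so k_1 L₀ e^(−k_1 t) = k_r D. Substituting D(t) from the Streeter–Phelps equation and solving for t gives
t_c = ln[(k_r/k_1)(1 − D₀(k_r−k_1)/(k_1 L₀))] / (k_r−k_1).
Here k_r−k_1 = 1.303 d⁻¹ and 1 − D₀(k_r−k_1)/(k_1 L₀) = 1 − 3.79×1.303/(0.347×54.8) = 0.7403, so
t_c = ln(4.755 × 0.7403) / 1.303 = 1.259 / 1.303 = 0.9659 d.
L(t_c) = L₀ e^(−k_1 t_c) = 54.8 × 0.7152 = 39.19 mg/L, and at the critical point k_r D_c = k_1 L, so D_c = (0.347/1.65) × 39.19 = 8.243 mg/L.
Minimum DO = C_s − D_c = 9.58 − 8.243 = 1.337 mg/L.
x_c = v t_c = 0.186 m/s × 0.9659 d × 86400 s/d = 15520 m ≈ 15.5 km.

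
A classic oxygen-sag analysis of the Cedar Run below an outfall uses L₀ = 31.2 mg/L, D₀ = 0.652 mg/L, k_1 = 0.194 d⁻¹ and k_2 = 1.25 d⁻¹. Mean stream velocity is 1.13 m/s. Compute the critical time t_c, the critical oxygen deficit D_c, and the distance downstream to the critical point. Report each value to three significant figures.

t_c ≈ 1.65 d; D_c ≈ 3.52 mg/L; x_c ≈ 161 km

With k_2/k_1 = 6.443 and 1 − D₀(k_2−k_1)/(k_1 L₀) = 0.8862,
t_c = ln(6.443 × 0.8862) / (1.25 − 0.194) = ln(5.710) / 1.056 = 1.742/1.056 = 1.650 d.
L(t_c) = L₀ e^(−k_1 t_c) = 31.2 × 0.7261 = 22.65 mg/L, and at the critical point k_2 D_c = k_1 L, so D_c = (0.194/1.25) × 22.65 = 3.516 mg/L.
x_c = v t_c = 1.13 m/s × 1.650 d × 86400 s/d = 161100 m ≈ 161 km.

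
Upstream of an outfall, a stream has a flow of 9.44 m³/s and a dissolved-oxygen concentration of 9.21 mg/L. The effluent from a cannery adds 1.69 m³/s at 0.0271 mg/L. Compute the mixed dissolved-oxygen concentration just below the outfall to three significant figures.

7.82 mg/L

Flow-weighted mixing: C = (Q_r C_r + Q_w C_w)/(Q_r + Q_w)
= (9.44×9.21 + 1.69×0.0271)/(9.44 + 1.69) = 86.99/11.13 = 7.816 mg/L.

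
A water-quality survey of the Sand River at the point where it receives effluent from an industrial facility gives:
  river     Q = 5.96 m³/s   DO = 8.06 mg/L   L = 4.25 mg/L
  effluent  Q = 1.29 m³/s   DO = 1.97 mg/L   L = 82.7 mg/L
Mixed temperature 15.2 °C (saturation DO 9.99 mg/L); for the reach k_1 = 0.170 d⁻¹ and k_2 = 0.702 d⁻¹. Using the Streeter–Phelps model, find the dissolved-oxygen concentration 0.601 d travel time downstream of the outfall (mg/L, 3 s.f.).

DO ≈ 6.58 mg/L

Mixed DO = (5.96×8.06 + 1.29×1.97)/(5.96+1.29) = 50.58/7.250 = 6.976 mg/L.
Mixed L₀ = (5.96×4.25 + 1.29×82.7)/(7.250) = 132.0/7.250 = 18.21 mg/L.
Initial deficit D₀ = C_s − DO₀ = 9.99 − 6.976 = 3.014 mg/L.
D(0.601) = [0.170×18.21/(0.702−0.170)](e^(−0.170×0.601) − e^(−0.702×0.601)) + 3.014 e^(−0.702×0.601)
= 5.819 × (0.9029 − 0.6558) + 3.014 × 0.6558 = 3.414 mg/L.
DO = 9.99 − 3.414 = 6.576 mg/L.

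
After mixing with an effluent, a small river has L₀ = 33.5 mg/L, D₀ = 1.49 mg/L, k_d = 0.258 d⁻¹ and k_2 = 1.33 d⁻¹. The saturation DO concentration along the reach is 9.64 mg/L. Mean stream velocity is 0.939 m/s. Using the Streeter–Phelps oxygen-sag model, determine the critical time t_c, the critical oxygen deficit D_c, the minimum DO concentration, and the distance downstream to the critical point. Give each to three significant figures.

With k_2/k_d = 5.155 and 1 − D₀(k_2−k_d)/(k_d L₀) = 0.8152,
t_c = ln(5.155 × 0.8152) / (1.33 − 0.258) = ln(4.202) / 1.072 = 1.436/1.072 = 1.339 d.
D_c = (k_d/k_2) L₀ e^(−k_d t_c) = (0.258/1.33) × 33.5 × e^(−0.258×1.339) = 0.1940 × 33.5 × 0.7079 = 4.600 mg/L.
Minimum DO = C_s − D_c = 9.64 − 4.600 = 5.040 mg/L.
x_c = v t_c = 0.939 m/s × 1.339 d × 86400 s/d = 108700 m ≈ 109 km.

t_c ≈ 1.34 d; D_c ≈ 4.60 mg/L; min DO ≈ 5.04 mg/L; x_c ≈ 109 km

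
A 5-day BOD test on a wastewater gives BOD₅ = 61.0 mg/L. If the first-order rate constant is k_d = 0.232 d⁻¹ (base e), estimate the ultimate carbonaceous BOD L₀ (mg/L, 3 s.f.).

L₀ ≈ 88.9 mg/L

BOD₅ = L₀(1 − e^(−5k_d)) ⇒ L₀ = BOD₅ / (1 − e^(−5×0.232))
= 61.0 / (1 − 0.3135) = 61.0 / 0.6865 = 88.85 mg/L.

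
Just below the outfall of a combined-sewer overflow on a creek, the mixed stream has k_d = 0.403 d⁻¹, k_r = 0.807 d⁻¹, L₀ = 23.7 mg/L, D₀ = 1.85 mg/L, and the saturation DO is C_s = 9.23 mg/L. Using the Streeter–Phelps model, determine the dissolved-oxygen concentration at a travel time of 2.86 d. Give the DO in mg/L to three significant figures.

k_d L₀/(k_r−k_d) = 0.403×23.7/(0.807−0.403) = 9.551/0.4040 = 23.64 mg/L.
e^(−k_d t) = e^(−0.403×2.860) = 0.3158; e^(−k_r t) = e^(−0.807×2.860) = 0.09946.
D = 23.64 × (0.3158 − 0.09946) + 1.85 × 0.09946 = 5.115 + 0.1840 = 5.299 mg/L.
DO = C_s − D = 9.23 − 5.299 = 3.931 mg/L.

DO ≈ 3.93 mg/L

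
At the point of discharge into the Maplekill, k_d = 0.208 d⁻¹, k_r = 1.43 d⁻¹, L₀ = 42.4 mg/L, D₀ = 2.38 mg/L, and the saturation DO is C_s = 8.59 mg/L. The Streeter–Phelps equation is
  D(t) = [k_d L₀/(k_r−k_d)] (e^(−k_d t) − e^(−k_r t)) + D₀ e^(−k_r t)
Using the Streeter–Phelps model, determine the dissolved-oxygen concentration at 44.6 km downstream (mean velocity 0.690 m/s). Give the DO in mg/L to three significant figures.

DO ≈ 4.07 mg/L

Travel time t = x/v = 44.6 km / (0.690 m/s) = 44600 m / 0.690 m/s = 64640 s = 0.7481 d.
k_d L₀/(k_r−k_d) = 0.208×42.4/(1.43−0.208) = 8.819/1.222 = 7.217 mg/L.
e^(−k_d t) = e^(−0.208×0.7481) = 0.8559; e^(−k_r t) = e^(−1.43×0.7481) = 0.3431.
D = 7.217 × (0.8559 − 0.3431) + 2.38 × 0.3431 = 3.701 + 0.8165 = 4.518 mg/L.
DO = C_s − D = 8.59 − 4.518 = 4.072 mg/L.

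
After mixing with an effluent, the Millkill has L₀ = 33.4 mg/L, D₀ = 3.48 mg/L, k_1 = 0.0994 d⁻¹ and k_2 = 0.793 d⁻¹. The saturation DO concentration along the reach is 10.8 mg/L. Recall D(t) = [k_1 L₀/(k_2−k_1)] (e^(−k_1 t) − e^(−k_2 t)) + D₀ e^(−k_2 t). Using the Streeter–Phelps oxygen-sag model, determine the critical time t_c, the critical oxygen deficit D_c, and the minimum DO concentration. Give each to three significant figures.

At the critical point dD/dt = 0, so k_1 L₀ e^(−k_1 t) = k_2 D. Substituting D(t) from the Streeter–Phelps equation and solving for t gives
t_c = ln[(k_2/k_1)(1 − D₀(k_2−k_1)/(k_1 L₀))] / (k_2−k_1).
Here k_2−k_1 = 0.6936 d⁻¹ and 1 − D₀(k_2−k_1)/(k_1 L₀) = 1 − 3.48×0.6936/(0.0994×33.4) = 0.2730, so
t_c = ln(7.978 × 0.2730) / 0.6936 = 0.7783 / 0.6936 = 1.122 d.
L(t_c) = L₀ e^(−k_1 t_c) = 33.4 × 0.8945 = 29.88 mg/L, and at the critical point k_2 D_c = k_1 L, so D_c = (0.0994/0.793) × 29.88 = 3.745 mg/L.
Minimum DO = C_s − D_c = 10.8 − 3.745 = 7.055 mg/L.

t_c ≈ 1.12 d; D_c ≈ 3.74 mg/L; min DO ≈ 7.06 mg/L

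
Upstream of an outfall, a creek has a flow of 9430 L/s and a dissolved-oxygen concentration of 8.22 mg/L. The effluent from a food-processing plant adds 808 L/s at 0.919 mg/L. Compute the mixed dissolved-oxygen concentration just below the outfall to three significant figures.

7.64 mg/L

Flow-weighted mixing: C = (Q_r C_r + Q_w C_w)/(Q_r + Q_w)
= (9430×8.22 + 808×0.919)/(9430 + 808) = 78260/10240 = 7.644 mg/L.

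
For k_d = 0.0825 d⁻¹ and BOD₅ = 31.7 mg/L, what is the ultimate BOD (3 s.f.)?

BOD₅ = L₀(1 − e^(−5k_d)) ⇒ L₀ = BOD₅ / (1 − e^(−5×0.0825))
= 31.7 / (1 − 0.6620) = 31.7 / 0.3380 = 93.79 mg/L.

L₀ ≈ 93.8 mg/L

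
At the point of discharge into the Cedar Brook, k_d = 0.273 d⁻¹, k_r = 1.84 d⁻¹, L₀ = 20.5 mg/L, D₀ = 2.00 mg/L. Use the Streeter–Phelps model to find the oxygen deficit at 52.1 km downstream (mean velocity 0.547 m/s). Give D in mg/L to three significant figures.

Travel time t = x/v = 52.1 km / (0.547 m/s) = 52100 m / 0.547 m/s = 95250 s = 1.102 d.
k_d L₀/(k_r−k_d) = 0.273×20.5/(1.84−0.273) = 5.597/1.567 = 3.571 mg/L.
e^(−k_d t) = e^(−0.273×1.102) = 0.7401; e^(−k_r t) = e^(−1.84×1.102) = 0.1315.
D = 3.571 × (0.7401 − 0.1315) + 2.00 × 0.1315 = 2.173 + 0.2631 = 2.437 mg/L.

D ≈ 2.44 mg/L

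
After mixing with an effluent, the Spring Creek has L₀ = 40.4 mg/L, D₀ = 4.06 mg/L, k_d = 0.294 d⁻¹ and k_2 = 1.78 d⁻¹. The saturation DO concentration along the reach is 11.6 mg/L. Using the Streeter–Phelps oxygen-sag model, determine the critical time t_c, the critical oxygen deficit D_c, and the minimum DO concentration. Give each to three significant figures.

t_c ≈ 0.735 d; D_c ≈ 5.38 mg/L; min DO ≈ 6.22 mg/L

At the critical point dD/dt = 0, so k_d L₀ e^(−k_d t) = k_2 D. Substituting D(t) from the Streeter–Phelps equation and solving for t gives
t_c = ln[(k_2/k_d)(1 − D₀(k_2−k_d)/(k_d L₀))] / (k_2−k_d).
Here k_2−k_d = 1.486 d⁻¹ and 1 − D₀(k_2−k_d)/(k_d L₀) = 1 − 4.06×1.486/(0.294×40.4) = 0.4921, so
t_c = ln(6.054 × 0.4921) / 1.486 = 1.092 / 1.486 = 0.7346 d.
D_c = (k_d/k_2) L₀ e^(−k_d t_c) = (0.294/1.78) × 40.4 × e^(−0.294×0.7346) = 0.1652 × 40.4 × 0.8058 = 5.377 mg/L.
Minimum DO = C_s − D_c = 11.6 − 5.377 = 6.223 mg/L.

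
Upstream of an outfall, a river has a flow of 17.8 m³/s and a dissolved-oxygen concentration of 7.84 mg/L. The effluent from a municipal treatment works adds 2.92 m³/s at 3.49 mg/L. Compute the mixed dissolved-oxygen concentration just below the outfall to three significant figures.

7.23 mg/L

Flow-weighted mixing: C = (Q_r C_r + Q_w C_w)/(Q_r + Q_w)
= (17.8×7.84 + 2.92×3.49)/(17.8 + 2.92) = 149.7/20.72 = 7.227 mg/L.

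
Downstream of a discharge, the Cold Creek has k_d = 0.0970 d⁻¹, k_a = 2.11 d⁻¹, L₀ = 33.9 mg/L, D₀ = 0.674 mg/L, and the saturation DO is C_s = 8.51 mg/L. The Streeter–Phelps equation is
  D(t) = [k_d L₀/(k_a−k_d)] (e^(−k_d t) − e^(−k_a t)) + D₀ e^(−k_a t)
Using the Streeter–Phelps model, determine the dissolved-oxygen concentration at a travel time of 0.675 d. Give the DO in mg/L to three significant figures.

k_d L₀/(k_a−k_d) = 0.0970×33.9/(2.11−0.0970) = 3.288/2.013 = 1.634 mg/L.
e^(−k_d t) = e^(−0.0970×0.6750) = 0.9366; e^(−k_a t) = e^(−2.11×0.6750) = 0.2407.
D = 1.634 × (0.9366 − 0.2407) + 0.674 × 0.2407 = 1.137 + 0.1622 = 1.299 mg/L.
DO = C_s − D = 8.51 − 1.299 = 7.211 mg/L.

DO ≈ 7.21 mg/L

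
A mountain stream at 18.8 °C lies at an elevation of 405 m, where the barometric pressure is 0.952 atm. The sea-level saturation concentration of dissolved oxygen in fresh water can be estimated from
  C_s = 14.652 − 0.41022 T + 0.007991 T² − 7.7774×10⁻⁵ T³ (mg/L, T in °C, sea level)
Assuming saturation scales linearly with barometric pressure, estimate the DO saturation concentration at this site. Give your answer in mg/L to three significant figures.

At sea level: C_s = 14.652 − 0.41022×18.8 + 0.007991×18.8² − 7.7774×10⁻⁵×18.8³ = 9.247 mg/L.
Pressure correction: C_s' = 9.247 × 0.952 = 8.804 mg/L.

C_s ≈ 8.80 mg/L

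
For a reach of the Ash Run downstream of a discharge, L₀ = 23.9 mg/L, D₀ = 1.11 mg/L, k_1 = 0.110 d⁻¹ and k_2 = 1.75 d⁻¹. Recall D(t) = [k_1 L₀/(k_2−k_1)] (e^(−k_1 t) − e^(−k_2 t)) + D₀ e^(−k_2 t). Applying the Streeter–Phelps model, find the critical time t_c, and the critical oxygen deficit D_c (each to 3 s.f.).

With k_2/k_1 = 15.91 and 1 − D₀(k_2−k_1)/(k_1 L₀) = 0.3076,
t_c = ln(15.91 × 0.3076) / (1.75 − 0.110) = ln(4.893) / 1.640 = 1.588/1.640 = 0.9682 d.
D_c = (k_1/k_2) L₀ e^(−k_1 t_c) = (0.110/1.75) × 23.9 × e^(−0.110×0.9682) = 0.06286 × 23.9 × 0.8990 = 1.351 mg/L.

t_c ≈ 0.968 d; D_c ≈ 1.35 mg/L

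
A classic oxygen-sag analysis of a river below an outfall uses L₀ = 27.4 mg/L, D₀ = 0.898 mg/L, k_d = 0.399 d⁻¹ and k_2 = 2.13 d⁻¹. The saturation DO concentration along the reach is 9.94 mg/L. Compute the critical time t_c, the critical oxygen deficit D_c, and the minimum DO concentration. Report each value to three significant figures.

With k_2/k_d = 5.338 and 1 − D₀(k_2−k_d)/(k_d L₀) = 0.8578,
t_c = ln(5.338 × 0.8578) / (2.13 − 0.399) = ln(4.579) / 1.731 = 1.522/1.731 = 0.8790 d.
L(t_c) = L₀ e^(−k_d t_c) = 27.4 × 0.7042 = 19.29 mg/L, and at the critical point k_2 D_c = k_d L, so D_c = (0.399/2.13) × 19.29 = 3.614 mg/L.
Minimum DO = C_s − D_c = 9.94 − 3.614 = 6.326 mg/L.

t_c ≈ 0.879 d; D_c ≈ 3.61 mg/L; min DO ≈ 6.33 mg/L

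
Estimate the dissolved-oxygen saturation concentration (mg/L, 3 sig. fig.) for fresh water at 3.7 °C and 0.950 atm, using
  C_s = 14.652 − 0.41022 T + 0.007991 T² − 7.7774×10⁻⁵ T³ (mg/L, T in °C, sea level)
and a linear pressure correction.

At sea level: C_s = 14.652 − 0.41022×3.7 + 0.007991×3.7² − 7.7774×10⁻⁵×3.7³ = 13.24 mg/L.
Pressure correction: C_s' = 13.24 × 0.950 = 12.58 mg/L.

C_s ≈ 12.6 mg/L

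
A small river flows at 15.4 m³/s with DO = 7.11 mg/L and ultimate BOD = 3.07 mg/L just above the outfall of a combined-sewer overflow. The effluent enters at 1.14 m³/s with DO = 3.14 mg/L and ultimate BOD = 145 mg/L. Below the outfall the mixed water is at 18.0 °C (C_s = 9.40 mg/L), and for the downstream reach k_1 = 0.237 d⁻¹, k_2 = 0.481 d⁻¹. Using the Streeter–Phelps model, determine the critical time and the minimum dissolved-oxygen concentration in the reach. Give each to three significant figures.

t_c ≈ 1.96 d; minimum DO ≈ 5.42 mg/L

Mixed DO = (15.4×7.11 + 1.14×3.14)/(15.4+1.14) = 113.1/16.54 = 6.836 mg/L.
Mixed L₀ = (15.4×3.07 + 1.14×145)/(16.54) = 212.6/16.54 = 12.85 mg/L.
Initial deficit D₀ = C_s − DO₀ = 9.40 − 6.836 = 2.564 mg/L.
t_c = (1/0.2440) ln[(0.481/0.237)(1 − 2.564×0.2440/(0.237×12.85))] = 4.098 × ln(1.613) = 1.959 d.
D_c = (0.237/0.481) × 12.85 × e^(−0.237×1.959) = 0.4927 × 12.85 × 0.6286 = 3.981 mg/L.
Minimum DO = 9.40 − 3.981 = 5.419 mg/L.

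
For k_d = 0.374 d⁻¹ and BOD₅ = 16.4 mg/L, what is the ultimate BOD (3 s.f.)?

L₀ ≈ 19.4 mg/L

BOD₅ = L₀(1 − e^(−5k_d)) ⇒ L₀ = BOD₅ / (1 − e^(−5×0.374))
= 16.4 / (1 − 0.1541) = 16.4 / 0.8459 = 19.39 mg/L.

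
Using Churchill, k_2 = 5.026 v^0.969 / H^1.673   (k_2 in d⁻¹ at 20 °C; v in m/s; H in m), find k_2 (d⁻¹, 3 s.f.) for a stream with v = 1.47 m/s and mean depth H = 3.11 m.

k_2 ≈ 1.09 d⁻¹

k_2 = 5.026 × 1.47^0.969 / 3.11^1.673 = 5.026 × 1.453 / 6.674 = 1.094 d⁻¹.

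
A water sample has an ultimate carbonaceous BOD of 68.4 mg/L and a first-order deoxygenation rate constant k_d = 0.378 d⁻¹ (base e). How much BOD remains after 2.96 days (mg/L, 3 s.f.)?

L ≈ 22.3 mg/L

L_t = L₀ e^(−k_d t) = 68.4 × e^(−0.378×2.96) = 68.4 × 0.3266 = 22.34 mg/L.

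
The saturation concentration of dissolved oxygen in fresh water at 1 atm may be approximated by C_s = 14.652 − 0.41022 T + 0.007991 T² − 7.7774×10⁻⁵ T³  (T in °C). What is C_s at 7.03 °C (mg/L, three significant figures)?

C_s = 14.652 − 0.41022×7.03 + 0.007991×7.03² − 7.7774×10⁻⁵×7.03³ = 12.14 mg/L.

C_s ≈ 12.1 mg/L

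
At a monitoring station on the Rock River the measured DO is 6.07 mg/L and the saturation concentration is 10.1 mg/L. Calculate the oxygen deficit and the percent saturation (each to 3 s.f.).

D ≈ 4.03 mg/L; 60.1 % saturation

D = C_s − C = 10.1 − 6.07 = 4.03 mg/L.
% saturation = 6.07/10.1 × 100 = 60.1 %.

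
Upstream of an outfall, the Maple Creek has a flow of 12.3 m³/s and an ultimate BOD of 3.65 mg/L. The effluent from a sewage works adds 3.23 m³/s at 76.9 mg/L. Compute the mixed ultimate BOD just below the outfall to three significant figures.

Flow-weighted mixing: C = (Q_r C_r + Q_w C_w)/(Q_r + Q_w)
= (12.3×3.65 + 3.23×76.9)/(12.3 + 3.23) = 293.3/15.53 = 18.88 mg/L.

18.9 mg/L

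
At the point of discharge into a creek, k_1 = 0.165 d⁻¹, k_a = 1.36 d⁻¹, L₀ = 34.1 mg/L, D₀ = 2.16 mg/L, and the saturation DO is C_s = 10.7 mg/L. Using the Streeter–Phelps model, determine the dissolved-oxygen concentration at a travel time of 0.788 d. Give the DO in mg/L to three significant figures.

DO ≈ 7.44 mg/L

k_1 L₀/(k_a−k_1) = 0.165×34.1/(1.36−0.165) = 5.627/1.195 = 4.708 mg/L.
e^(−k_1 t) = e^(−0.165×0.7880) = 0.8781; e^(−k_a t) = e^(−1.36×0.7880) = 0.3424.
D = 4.708 × (0.8781 − 0.3424) + 2.16 × 0.3424 = 2.522 + 0.7397 = 3.262 mg/L.
DO = C_s − D = 10.7 − 3.262 = 7.438 mg/L.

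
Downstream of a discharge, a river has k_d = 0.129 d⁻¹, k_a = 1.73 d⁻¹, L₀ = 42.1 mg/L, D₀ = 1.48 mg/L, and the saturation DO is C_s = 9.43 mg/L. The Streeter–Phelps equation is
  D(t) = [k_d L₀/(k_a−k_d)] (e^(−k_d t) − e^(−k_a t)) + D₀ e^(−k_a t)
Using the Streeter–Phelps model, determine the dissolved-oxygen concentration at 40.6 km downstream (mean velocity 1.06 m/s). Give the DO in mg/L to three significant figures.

Travel time t = x/v = 40.6 km / (1.06 m/s) = 40600 m / 1.06 m/s = 38300 s = 0.4433 d.
k_d L₀/(k_a−k_d) = 0.129×42.1/(1.73−0.129) = 5.431/1.601 = 3.392 mg/L.
e^(−k_d t) = e^(−0.129×0.4433) = 0.9444; e^(−k_a t) = e^(−1.73×0.4433) = 0.4644.
D = 3.392 × (0.9444 − 0.4644) + 1.48 × 0.4644 = 1.628 + 0.6874 = 2.316 mg/L.
DO = C_s − D = 9.43 − 2.316 = 7.114 mg/L.

DO ≈ 7.11 mg/L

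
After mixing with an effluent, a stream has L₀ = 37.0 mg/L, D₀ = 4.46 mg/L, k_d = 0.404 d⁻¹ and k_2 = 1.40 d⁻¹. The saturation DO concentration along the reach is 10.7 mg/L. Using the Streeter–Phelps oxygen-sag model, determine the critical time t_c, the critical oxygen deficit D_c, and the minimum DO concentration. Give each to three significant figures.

t_c ≈ 0.894 d; D_c ≈ 7.44 mg/L; min DO ≈ 3.26 mg/L

With k_2/k_d = 3.465 and 1 − D₀(k_2−k_d)/(k_d L₀) = 0.7028,
t_c = ln(3.465 × 0.7028) / (1.40 − 0.404) = ln(2.436) / 0.9960 = 0.8902/0.9960 = 0.8937 d.
D_c = (k_d/k_2) L₀ e^(−k_d t_c) = (0.404/1.40) × 37.0 × e^(−0.404×0.8937) = 0.2886 × 37.0 × 0.6969 = 7.441 mg/L.
Minimum DO = C_s − D_c = 10.7 − 7.441 = 3.259 mg/L.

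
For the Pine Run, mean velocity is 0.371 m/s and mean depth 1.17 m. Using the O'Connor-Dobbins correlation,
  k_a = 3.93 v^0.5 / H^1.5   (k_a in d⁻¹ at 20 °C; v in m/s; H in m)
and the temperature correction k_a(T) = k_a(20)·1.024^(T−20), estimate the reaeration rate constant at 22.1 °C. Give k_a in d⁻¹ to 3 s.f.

k_a(20) = 3.93 × 0.371^0.5 / 1.17^1.5 = 3.93 × 0.6091 / 1.266 = 1.891 d⁻¹.
k_a(22.1) = 1.891 × 1.024^(22.1−20) = 1.891 × 1.051 = 1.988 d⁻¹.

k_a ≈ 1.99 d⁻¹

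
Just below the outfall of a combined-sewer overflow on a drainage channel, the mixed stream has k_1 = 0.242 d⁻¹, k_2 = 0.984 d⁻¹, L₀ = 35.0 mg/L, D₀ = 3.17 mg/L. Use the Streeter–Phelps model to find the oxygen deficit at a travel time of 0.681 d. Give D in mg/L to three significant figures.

D ≈ 5.46 mg/L

k_1 L₀/(k_2−k_1) = 0.242×35.0/(0.984−0.242) = 8.470/0.7420 = 11.42 mg/L.
e^(−k_1 t) = e^(−0.242×0.6810) = 0.8481; e^(−k_2 t) = e^(−0.984×0.6810) = 0.5117.
D = 11.42 × (0.8481 − 0.5117) + 3.17 × 0.5117 = 3.840 + 1.622 = 5.462 mg/L.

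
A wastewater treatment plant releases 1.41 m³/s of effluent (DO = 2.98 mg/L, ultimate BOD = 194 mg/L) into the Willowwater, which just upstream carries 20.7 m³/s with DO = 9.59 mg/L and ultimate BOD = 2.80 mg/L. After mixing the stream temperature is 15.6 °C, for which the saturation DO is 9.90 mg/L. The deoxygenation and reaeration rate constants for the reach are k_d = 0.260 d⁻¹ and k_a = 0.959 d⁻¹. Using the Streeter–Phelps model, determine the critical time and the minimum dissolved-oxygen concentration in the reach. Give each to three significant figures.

Mixed DO = (20.7×9.59 + 1.41×2.98)/(20.7+1.41) = 202.7/22.11 = 9.168 mg/L.
Mixed L₀ = (20.7×2.80 + 1.41×194)/(22.11) = 331.5/22.11 = 14.99 mg/L.
Initial deficit D₀ = C_s − DO₀ = 9.90 − 9.168 = 0.7315 mg/L.
t_c = (1/0.6990) ln[(0.959/0.260)(1 − 0.7315×0.6990/(0.260×14.99))] = 1.431 × ln(3.205) = 1.666 d.
D_c = (0.260/0.959) × 14.99 × e^(−0.260×1.666) = 0.2711 × 14.99 × 0.6484 = 2.636 mg/L.
Minimum DO = 9.90 − 2.636 = 7.264 mg/L.

t_c ≈ 1.67 d; minimum DO ≈ 7.26 mg/L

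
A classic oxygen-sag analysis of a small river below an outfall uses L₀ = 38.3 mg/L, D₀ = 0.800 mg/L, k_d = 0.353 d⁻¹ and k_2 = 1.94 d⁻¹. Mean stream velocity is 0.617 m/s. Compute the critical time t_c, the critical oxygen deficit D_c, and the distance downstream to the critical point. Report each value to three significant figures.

With k_2/k_d = 5.496 and 1 − D₀(k_2−k_d)/(k_d L₀) = 0.9061,
t_c = ln(5.496 × 0.9061) / (1.94 − 0.353) = ln(4.980) / 1.587 = 1.605/1.587 = 1.012 d.
D_c = (k_d/k_2) L₀ e^(−k_d t_c) = (0.353/1.94) × 38.3 × e^(−0.353×1.012) = 0.1820 × 38.3 × 0.6997 = 4.876 mg/L.
x_c = v t_c = 0.617 m/s × 1.012 d × 86400 s/d = 53930 m ≈ 53.9 km.

t_c ≈ 1.01 d; D_c ≈ 4.88 mg/L; x_c ≈ 53.9 km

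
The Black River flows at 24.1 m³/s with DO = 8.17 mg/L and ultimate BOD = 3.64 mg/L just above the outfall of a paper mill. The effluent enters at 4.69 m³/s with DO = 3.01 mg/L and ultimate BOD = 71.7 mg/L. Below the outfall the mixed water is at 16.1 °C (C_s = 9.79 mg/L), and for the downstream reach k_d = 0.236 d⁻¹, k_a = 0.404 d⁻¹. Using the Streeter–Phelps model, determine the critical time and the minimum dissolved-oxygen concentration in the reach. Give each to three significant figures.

Mixed DO = (24.1×8.17 + 4.69×3.01)/(24.1+4.69) = 211.0/28.79 = 7.329 mg/L.
Mixed L₀ = (24.1×3.64 + 4.69×71.7)/(28.79) = 424.0/28.79 = 14.73 mg/L.
Initial deficit D₀ = C_s − DO₀ = 9.79 − 7.329 = 2.461 mg/L.
t_c = (1/0.1680) ln[(0.404/0.236)(1 − 2.461×0.1680/(0.236×14.73))] = 5.952 × ln(1.508) = 2.446 d.
D_c = (0.236/0.404) × 14.73 × e^(−0.236×2.446) = 0.5842 × 14.73 × 0.5614 = 4.830 mg/L.
Minimum DO = 9.79 − 4.830 = 4.960 mg/L.

t_c ≈ 2.45 d; minimum DO ≈ 4.96 mg/L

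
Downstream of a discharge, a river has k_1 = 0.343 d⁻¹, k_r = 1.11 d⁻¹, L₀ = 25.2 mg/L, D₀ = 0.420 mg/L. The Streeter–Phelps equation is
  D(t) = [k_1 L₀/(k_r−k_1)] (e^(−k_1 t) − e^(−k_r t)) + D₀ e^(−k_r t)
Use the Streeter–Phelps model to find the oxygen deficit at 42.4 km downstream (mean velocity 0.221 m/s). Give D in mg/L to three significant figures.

D ≈ 4.34 mg/L

Travel time t = x/v = 42.4 km / (0.221 m/s) = 42400 m / 0.221 m/s = 191900 s = 2.221 d.
k_1 L₀/(k_r−k_1) = 0.343×25.2/(1.11−0.343) = 8.644/0.7670 = 11.27 mg/L.
e^(−k_1 t) = e^(−0.343×2.221) = 0.4669; e^(−k_r t) = e^(−1.11×2.221) = 0.08503.
D = 11.27 × (0.4669 − 0.08503) + 0.420 × 0.08503 = 4.303 + 0.03571 = 4.339 mg/L.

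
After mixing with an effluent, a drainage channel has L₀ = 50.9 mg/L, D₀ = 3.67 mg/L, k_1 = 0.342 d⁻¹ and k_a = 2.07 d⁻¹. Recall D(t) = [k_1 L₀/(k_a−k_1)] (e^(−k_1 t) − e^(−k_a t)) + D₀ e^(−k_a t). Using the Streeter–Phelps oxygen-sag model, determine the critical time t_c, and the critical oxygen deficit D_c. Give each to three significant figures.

t_c ≈ 0.780 d; D_c ≈ 6.44 mg/L

At the critical point dD/dt = 0, so k_1 L₀ e^(−k_1 t) = k_a D. Substituting D(t) from the Streeter–Phelps equation and solving for t gives
t_c = ln[(k_a/k_1)(1 − D₀(k_a−k_1)/(k_1 L₀))] / (k_a−k_1).
Here k_a−k_1 = 1.728 d⁻¹ and 1 − D₀(k_a−k_1)/(k_1 L₀) = 1 − 3.67×1.728/(0.342×50.9) = 0.6357, so
t_c = ln(6.053 × 0.6357) / 1.728 = 1.347 / 1.728 = 0.7798 d.
L(t_c) = L₀ e^(−k_1 t_c) = 50.9 × 0.7659 = 38.99 mg/L, and at the critical point k_a D_c = k_1 L, so D_c = (0.342/2.07) × 38.99 = 6.441 mg/L.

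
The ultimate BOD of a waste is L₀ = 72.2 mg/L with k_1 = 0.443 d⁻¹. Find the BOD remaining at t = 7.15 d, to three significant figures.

L ≈ 3.04 mg/L

L_t = L₀ e^(−k_1 t) = 72.2 × e^(−0.443×7.15) = 72.2 × 0.04211 = 3.040 mg/L.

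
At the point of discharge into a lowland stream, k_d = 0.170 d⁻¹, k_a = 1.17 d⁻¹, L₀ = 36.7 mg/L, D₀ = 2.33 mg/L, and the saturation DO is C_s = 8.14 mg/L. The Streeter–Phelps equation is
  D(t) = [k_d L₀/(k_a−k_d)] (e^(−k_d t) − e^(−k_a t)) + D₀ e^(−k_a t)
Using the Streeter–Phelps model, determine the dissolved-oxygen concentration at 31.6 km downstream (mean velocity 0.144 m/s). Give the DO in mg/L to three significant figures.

DO ≈ 4.29 mg/L

Travel time t = x/v = 31.6 km / (0.144 m/s) = 31600 m / 0.144 m/s = 219400 s = 2.540 d.
k_d L₀/(k_a−k_d) = 0.170×36.7/(1.17−0.170) = 6.239/1.000 = 6.239 mg/L.
e^(−k_d t) = e^(−0.170×2.540) = 0.6494; e^(−k_a t) = e^(−1.17×2.540) = 0.05122.
D = 6.239 × (0.6494 − 0.05122) + 2.33 × 0.05122 = 3.732 + 0.1193 = 3.851 mg/L.
DO = C_s − D = 8.14 − 3.851 = 4.289 mg/L.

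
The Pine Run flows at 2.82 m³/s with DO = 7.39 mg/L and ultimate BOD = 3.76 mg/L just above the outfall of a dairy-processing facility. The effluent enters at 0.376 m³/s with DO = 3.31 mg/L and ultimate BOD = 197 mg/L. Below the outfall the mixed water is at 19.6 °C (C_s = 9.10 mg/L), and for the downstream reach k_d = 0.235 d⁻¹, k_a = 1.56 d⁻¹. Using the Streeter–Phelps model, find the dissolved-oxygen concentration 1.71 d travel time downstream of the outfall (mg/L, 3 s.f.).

DO ≈ 6.13 mg/L

Mixed DO = (2.82×7.39 + 0.376×3.31)/(2.82+0.376) = 22.08/3.196 = 6.910 mg/L.
Mixed L₀ = (2.82×3.76 + 0.376×197)/(3.196) = 84.68/3.196 = 26.49 mg/L.
Initial deficit D₀ = C_s − DO₀ = 9.10 − 6.910 = 2.190 mg/L.
D(1.71) = [0.235×26.49/(1.56−0.235)](e^(−0.235×1.71) − e^(−1.56×1.71)) + 2.190 e^(−1.56×1.71)
= 4.699 × (0.6691 − 0.06942) + 2.190 × 0.06942 = 2.970 mg/L.
DO = 9.10 − 2.970 = 6.130 mg/L.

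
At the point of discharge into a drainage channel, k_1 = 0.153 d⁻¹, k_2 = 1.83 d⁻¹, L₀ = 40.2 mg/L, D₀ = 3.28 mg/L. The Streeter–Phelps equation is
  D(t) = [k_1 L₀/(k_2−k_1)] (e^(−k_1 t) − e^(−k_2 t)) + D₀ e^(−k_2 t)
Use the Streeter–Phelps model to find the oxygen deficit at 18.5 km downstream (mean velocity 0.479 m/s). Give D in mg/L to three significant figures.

Travel time t = x/v = 18.5 km / (0.479 m/s) = 18500 m / 0.479 m/s = 38620 s = 0.4470 d.
k_1 L₀/(k_2−k_1) = 0.153×40.2/(1.83−0.153) = 6.151/1.677 = 3.668 mg/L.
e^(−k_1 t) = e^(−0.153×0.4470) = 0.9339; e^(−k_2 t) = e^(−1.83×0.4470) = 0.4413.
D = 3.668 × (0.9339 − 0.4413) + 3.28 × 0.4413 = 1.807 + 1.447 = 3.254 mg/L.

D ≈ 3.25 mg/L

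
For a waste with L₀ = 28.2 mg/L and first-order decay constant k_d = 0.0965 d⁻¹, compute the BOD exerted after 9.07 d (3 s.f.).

y ≈ 16.4 mg/L

y_t = L₀(1 − e^(−k_d t)) = 28.2 × (1 − e^(−0.0965×9.07))
= 28.2 × (1 − 0.4168) = 28.2 × 0.5832 = 16.45 mg/L.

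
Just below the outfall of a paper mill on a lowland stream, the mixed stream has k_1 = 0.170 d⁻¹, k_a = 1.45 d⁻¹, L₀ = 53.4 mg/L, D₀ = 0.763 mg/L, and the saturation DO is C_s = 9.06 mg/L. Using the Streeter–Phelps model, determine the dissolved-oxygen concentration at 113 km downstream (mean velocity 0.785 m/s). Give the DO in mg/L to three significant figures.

DO ≈ 4.28 mg/L

Travel time t = x/v = 113 km / (0.785 m/s) = 113000 m / 0.785 m/s = 143900 s = 1.666 d.
k_1 L₀/(k_a−k_1) = 0.170×53.4/(1.45−0.170) = 9.078/1.280 = 7.092 mg/L.
e^(−k_1 t) = e^(−0.170×1.666) = 0.7533; e^(−k_a t) = e^(−1.45×1.666) = 0.08929.
D = 7.092 × (0.7533 − 0.08929) + 0.763 × 0.08929 = 4.710 + 0.06813 = 4.778 mg/L.
DO = C_s − D = 9.06 − 4.778 = 4.282 mg/L.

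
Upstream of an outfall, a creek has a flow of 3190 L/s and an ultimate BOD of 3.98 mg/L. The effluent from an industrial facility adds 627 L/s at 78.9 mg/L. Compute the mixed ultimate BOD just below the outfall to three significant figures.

16.3 mg/L

Flow-weighted mixing: C = (Q_r C_r + Q_w C_w)/(Q_r + Q_w)
= (3190×3.98 + 627×78.9)/(3190 + 627) = 62170/3817 = 16.29 mg/L.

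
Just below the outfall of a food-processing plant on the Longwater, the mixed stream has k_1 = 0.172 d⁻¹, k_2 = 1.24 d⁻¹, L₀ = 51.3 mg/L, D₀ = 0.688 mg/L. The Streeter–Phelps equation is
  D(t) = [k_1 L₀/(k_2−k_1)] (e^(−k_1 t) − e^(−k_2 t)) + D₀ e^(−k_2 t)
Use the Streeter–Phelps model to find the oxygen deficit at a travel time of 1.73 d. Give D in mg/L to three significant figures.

D ≈ 5.25 mg/L

k_1 L₀/(k_2−k_1) = 0.172×51.3/(1.24−0.172) = 8.824/1.068 = 8.262 mg/L.
e^(−k_1 t) = e^(−0.172×1.730) = 0.7426; e^(−k_2 t) = e^(−1.24×1.730) = 0.1170.
D = 8.262 × (0.7426 − 0.1170) + 0.688 × 0.1170 = 5.168 + 0.08053 = 5.249 mg/L.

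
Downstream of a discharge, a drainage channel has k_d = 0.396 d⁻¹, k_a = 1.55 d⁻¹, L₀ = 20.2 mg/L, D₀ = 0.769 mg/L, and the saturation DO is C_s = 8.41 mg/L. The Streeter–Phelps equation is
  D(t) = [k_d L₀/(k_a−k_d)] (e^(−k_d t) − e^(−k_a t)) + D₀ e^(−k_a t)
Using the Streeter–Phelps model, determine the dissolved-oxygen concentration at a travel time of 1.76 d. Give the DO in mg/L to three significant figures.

DO ≈ 5.36 mg/L

k_d L₀/(k_a−k_d) = 0.396×20.2/(1.55−0.396) = 7.999/1.154 = 6.932 mg/L.
e^(−k_d t) = e^(−0.396×1.760) = 0.4981; e^(−k_a t) = e^(−1.55×1.760) = 0.06535.
D = 6.932 × (0.4981 − 0.06535) + 0.769 × 0.06535 = 3.000 + 0.05025 = 3.050 mg/L.
DO = C_s − D = 8.41 − 3.050 = 5.360 mg/L.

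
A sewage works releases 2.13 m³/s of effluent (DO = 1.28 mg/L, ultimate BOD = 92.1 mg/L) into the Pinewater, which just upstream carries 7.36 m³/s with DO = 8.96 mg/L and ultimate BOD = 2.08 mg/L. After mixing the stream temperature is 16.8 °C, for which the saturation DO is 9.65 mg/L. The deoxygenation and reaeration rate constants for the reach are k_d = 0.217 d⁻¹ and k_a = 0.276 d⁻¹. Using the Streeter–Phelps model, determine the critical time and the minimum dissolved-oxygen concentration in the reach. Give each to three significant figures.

Mixed DO = (7.36×8.96 + 2.13×1.28)/(7.36+2.13) = 68.67/9.490 = 7.236 mg/L.
Mixed L₀ = (7.36×2.08 + 2.13×92.1)/(9.490) = 211.5/9.490 = 22.28 mg/L.
Initial deficit D₀ = C_s − DO₀ = 9.65 − 7.236 = 2.414 mg/L.
t_c = (1/0.05900) ln[(0.276/0.217)(1 − 2.414×0.05900/(0.217×22.28))] = 16.95 × ln(1.234) = 3.570 d.
D_c = (0.217/0.276) × 22.28 × e^(−0.217×3.570) = 0.7862 × 22.28 × 0.4609 = 8.075 mg/L.
Minimum DO = 9.65 − 8.075 = 1.575 mg/L.

t_c ≈ 3.57 d; minimum DO ≈ 1.57 mg/L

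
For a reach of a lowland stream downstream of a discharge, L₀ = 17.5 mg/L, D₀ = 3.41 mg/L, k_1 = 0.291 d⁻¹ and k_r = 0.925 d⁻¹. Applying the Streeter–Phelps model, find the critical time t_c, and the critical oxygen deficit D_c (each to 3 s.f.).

t_c ≈ 0.953 d; D_c ≈ 4.17 mg/L

t_c = [1/(k_r−k_1)] ln[(k_r/k_1)(1 − D₀(k_r−k_1)/(k_1 L₀))]
= [1/(0.925−0.291)] ln[(0.925/0.291)(1 − 3.41×0.6340/(0.291×17.5))]
= (1/0.6340) ln[3.179 × 0.5755] = 1.577 × ln(1.829) = 1.577 × 0.6039 = 0.9525 d.
D_c = (k_1/k_r) L₀ e^(−k_1 t_c) = (0.291/0.925) × 17.5 × e^(−0.291×0.9525) = 0.3146 × 17.5 × 0.7579 = 4.173 mg/L.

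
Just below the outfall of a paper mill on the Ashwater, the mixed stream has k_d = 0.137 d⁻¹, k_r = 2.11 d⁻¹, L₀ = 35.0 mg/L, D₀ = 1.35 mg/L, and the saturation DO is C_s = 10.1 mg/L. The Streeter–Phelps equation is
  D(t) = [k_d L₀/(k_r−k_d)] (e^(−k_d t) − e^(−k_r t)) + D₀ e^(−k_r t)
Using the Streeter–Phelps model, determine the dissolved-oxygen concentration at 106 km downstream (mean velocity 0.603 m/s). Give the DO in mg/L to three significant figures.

Travel time t = x/v = 106 km / (0.603 m/s) = 106000 m / 0.603 m/s = 175800 s = 2.035 d.
k_d L₀/(k_r−k_d) = 0.137×35.0/(2.11−0.137) = 4.795/1.973 = 2.430 mg/L.
e^(−k_d t) = e^(−0.137×2.035) = 0.7567; e^(−k_r t) = e^(−2.11×2.035) = 0.01366.
D = 2.430 × (0.7567 − 0.01366) + 1.35 × 0.01366 = 1.806 + 0.01845 = 1.824 mg/L.
DO = C_s − D = 10.1 − 1.824 = 8.276 mg/L.

DO ≈ 8.28 mg/L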